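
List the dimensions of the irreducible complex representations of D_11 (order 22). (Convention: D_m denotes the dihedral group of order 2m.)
Dimensions: 1, 1, 2, 2, 2, 2, 2

Working: There are 7 irreducibles (= number of conjugacy classes). Their dimensions d_i satisfy sum d_i^2 = |G| = 22: 1 + 1 + 4 + 4 + 4 + 4 + 4 = 22.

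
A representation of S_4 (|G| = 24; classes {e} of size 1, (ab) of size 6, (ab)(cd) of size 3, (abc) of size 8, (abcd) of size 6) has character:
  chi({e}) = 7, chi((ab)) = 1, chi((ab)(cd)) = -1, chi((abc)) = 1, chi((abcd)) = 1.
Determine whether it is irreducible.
Not irreducible (reducible): <chi, chi> = 3 > 1.

Justification: <chi, chi> = (1/|G|) sum_C |C| * |chi(C)|^2 = (1/24)[1*|7|^2 + 6*|1|^2 + 3*|-1|^2 + 8*|1|^2 + 6*|1|^2]
  = (1/24)[(49) + (6) + (3) + (8) + (6)] = 72/24 = 3.
A character is irreducible iff <chi, chi> = 1, so this representation is reducible.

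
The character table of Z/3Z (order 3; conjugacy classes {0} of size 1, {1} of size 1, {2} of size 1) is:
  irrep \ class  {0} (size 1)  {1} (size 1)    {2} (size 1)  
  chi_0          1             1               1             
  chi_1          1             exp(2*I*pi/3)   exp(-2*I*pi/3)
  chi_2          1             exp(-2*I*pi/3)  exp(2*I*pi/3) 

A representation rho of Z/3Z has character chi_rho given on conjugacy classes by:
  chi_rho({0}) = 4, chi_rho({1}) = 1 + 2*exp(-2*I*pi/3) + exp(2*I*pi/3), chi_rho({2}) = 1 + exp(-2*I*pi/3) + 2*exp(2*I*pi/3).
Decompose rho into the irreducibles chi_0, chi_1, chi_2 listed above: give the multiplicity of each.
Multiplicities: chi_0: 1, chi_1: 1, chi_2: 2.

Working: Use <chi_rho, chi> = (1/|G|) sum_C |C| * chi_rho(C) * conj(chi(C)) with |G| = 3 for each irreducible chi in the table:
  <chi_rho, chi_0> = (1/3)[1*(4)*conj(1) + 1*(1 + 2*exp(-2*I*pi/3) + exp(2*I*pi/3))*conj(1) + 1*(1 + exp(-2*I*pi/3) + 2*exp(2*I*pi/3))*conj(1)]
      = (1/3)[(4) + (1 + 2*exp(-2*I*pi/3) + exp(2*I*pi/3)) + (1 + exp(-2*I*pi/3) + 2*exp(2*I*pi/3))] = 3/3 = 1
  <chi_rho, chi_1> = (1/3)[1*(4)*conj(1) + 1*(1 + 2*exp(-2*I*pi/3) + exp(2*I*pi/3))*conj(exp(2*I*pi/3)) + 1*(1 + exp(-2*I*pi/3) + 2*exp(2*I*pi/3))*conj(exp(-2*I*pi/3))]
      = (1/3)[(4) + (1 + exp(-2*I*pi/3) + 2*exp(2*I*pi/3)) + (1 + 2*exp(-2*I*pi/3) + exp(2*I*pi/3))] = 3/3 = 1
  <chi_rho, chi_2> = (1/3)[1*(4)*conj(1) + 1*(1 + 2*exp(-2*I*pi/3) + exp(2*I*pi/3))*conj(exp(-2*I*pi/3)) + 1*(1 + exp(-2*I*pi/3) + 2*exp(2*I*pi/3))*conj(exp(2*I*pi/3))]
      = (1/3)[(4) + (1) + (1)] = 6/3 = 2
(Exp terms are combined using exp(i*s)*conj(exp(i*t)) = exp(i*(s-t)), and sums of them are collapsed using the identity that for every m > 1 the m distinct m-th roots of unity sum to 0, e.g. 1 + exp(2*I*pi/3) + exp(-2*I*pi/3) = 0.)
Dimension check: dim(rho) = sum (mult * dim) = 1*1 + 1*1 + 2*1 = 4 = chi_rho(e) = 4.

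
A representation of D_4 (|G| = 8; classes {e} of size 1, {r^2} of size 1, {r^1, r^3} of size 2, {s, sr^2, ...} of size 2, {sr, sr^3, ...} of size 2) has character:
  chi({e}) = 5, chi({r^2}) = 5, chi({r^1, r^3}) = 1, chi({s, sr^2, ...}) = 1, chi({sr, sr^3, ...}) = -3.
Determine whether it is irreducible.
Not irreducible (reducible): <chi, chi> = 9 > 1.

Solution. <chi, chi> = (1/|G|) sum_C |C| * |chi(C)|^2 = (1/8)[1*|5|^2 + 1*|5|^2 + 2*|1|^2 + 2*|1|^2 + 2*|-3|^2]
  = (1/8)[(25) + (25) + (2) + (2) + (18)] = 72/8 = 9.
A character is irreducible iff <chi, chi> = 1, so this representation is reducible.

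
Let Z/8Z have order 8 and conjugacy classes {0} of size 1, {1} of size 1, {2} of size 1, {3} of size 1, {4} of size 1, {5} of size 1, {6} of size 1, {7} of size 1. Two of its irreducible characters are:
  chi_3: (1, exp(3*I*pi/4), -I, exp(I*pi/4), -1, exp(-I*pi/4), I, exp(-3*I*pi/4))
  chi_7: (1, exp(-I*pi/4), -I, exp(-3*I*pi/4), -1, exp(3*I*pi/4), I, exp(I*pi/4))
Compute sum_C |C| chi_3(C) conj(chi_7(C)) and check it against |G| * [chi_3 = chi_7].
Sum = 0; so <chi_3, chi_7> = 0 (distinct irreducibles are orthogonal).

Details: Compute term by term over conjugacy classes (|C| * chi_3(C) * conj(chi_7(C))):
  1*(1)*conj(1) + 1*(exp(3*I*pi/4))*conj(exp(-I*pi/4)) + 1*(-I)*conj(-I) + 1*(exp(I*pi/4))*conj(exp(-3*I*pi/4)) + 1*(-1)*conj(-1) + 1*(exp(-I*pi/4))*conj(exp(3*I*pi/4)) + 1*(I)*conj(I) + 1*(exp(-3*I*pi/4))*conj(exp(I*pi/4))
  = (1) + (-1) + (1) + (-1) + (1) + (-1) + (1) + (-1)
  = 0.
(Exp terms are combined using exp(i*s)*conj(exp(i*t)) = exp(i*(s-t)), and sums of them are collapsed using the identity that for every m > 1 the m distinct m-th roots of unity sum to 0, e.g. 1 + exp(2*I*pi/3) + exp(-2*I*pi/3) = 0.)
Dividing by |G| = 8 gives 0/8 = 0, matching the row-orthogonality relation <chi_3, chi_7> = [chi_3 = chi_7].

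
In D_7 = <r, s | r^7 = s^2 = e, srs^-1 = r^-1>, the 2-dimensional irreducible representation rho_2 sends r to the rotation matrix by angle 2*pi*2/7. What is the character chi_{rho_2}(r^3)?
chi_{rho_2}(r^3) = 2*cos(2*pi*2*3/7) = 2*cos(2*pi/7)

Justification: rho_2(r^3) is rotation by angle 2*pi*2*3/7, whose trace is 2*cos(2*pi*2*3/7) = 2*cos(2*pi/7).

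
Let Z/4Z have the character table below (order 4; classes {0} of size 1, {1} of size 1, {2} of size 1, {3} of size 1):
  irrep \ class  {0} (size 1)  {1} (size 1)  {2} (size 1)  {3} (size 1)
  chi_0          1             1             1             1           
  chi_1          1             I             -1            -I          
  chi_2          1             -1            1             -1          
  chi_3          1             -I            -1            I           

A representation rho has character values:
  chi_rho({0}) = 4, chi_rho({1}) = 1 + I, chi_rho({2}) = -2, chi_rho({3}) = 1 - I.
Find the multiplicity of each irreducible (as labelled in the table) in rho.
Multiplicities: chi_0: 1, chi_1: 2, chi_2: 0, chi_3: 1.

Argument: Use <chi_rho, chi> = (1/|G|) sum_C |C| * chi_rho(C) * conj(chi(C)) with |G| = 4 for each irreducible chi in the table:
  <chi_rho, chi_0> = (1/4)[1*(4)*conj(1) + 1*(1 + I)*conj(1) + 1*(-2)*conj(1) + 1*(1 - I)*conj(1)]
      = (1/4)[(4) + (1 + I) + (-2) + (1 - I)] = 4/4 = 1
  <chi_rho, chi_1> = (1/4)[1*(4)*conj(1) + 1*(1 + I)*conj(I) + 1*(-2)*conj(-1) + 1*(1 - I)*conj(-I)]
      = (1/4)[(4) + (1 - I) + (2) + (1 + I)] = 8/4 = 2
  <chi_rho, chi_2> = (1/4)[1*(4)*conj(1) + 1*(1 + I)*conj(-1) + 1*(-2)*conj(1) + 1*(1 - I)*conj(-1)]
      = (1/4)[(4) + (-1 - I) + (-2) + (-1 + I)] = 0/4 = 0
  <chi_rho, chi_3> = (1/4)[1*(4)*conj(1) + 1*(1 + I)*conj(-I) + 1*(-2)*conj(-1) + 1*(1 - I)*conj(I)]
      = (1/4)[(4) + (-1 + I) + (2) + (-1 - I)] = 4/4 = 1
(Exp terms are combined using exp(i*s)*conj(exp(i*t)) = exp(i*(s-t)), and sums of them are collapsed using the identity that for every m > 1 the m distinct m-th roots of unity sum to 0, e.g. 1 + exp(2*I*pi/3) + exp(-2*I*pi/3) = 0.)
Dimension check: dim(rho) = sum (mult * dim) = 1*1 + 2*1 + 0*1 + 1*1 = 4 = chi_rho(e) = 4.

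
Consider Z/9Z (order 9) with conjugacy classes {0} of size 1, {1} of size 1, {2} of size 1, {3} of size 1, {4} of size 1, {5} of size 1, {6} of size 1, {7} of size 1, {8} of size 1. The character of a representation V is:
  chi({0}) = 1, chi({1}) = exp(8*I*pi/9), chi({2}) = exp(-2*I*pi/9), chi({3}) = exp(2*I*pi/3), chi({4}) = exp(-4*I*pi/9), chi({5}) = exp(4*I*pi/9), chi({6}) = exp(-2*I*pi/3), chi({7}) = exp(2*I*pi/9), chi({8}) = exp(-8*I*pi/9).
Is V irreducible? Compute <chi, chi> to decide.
Irreducible: <chi, chi> = 1.

<chi, chi> = (1/|G|) sum_C |C| * |chi(C)|^2 = (1/9)[1*|1|^2 + 1*|exp(8*I*pi/9)|^2 + 1*|exp(-2*I*pi/9)|^2 + 1*|exp(2*I*pi/3)|^2 + 1*|exp(-4*I*pi/9)|^2 + 1*|exp(4*I*pi/9)|^2 + 1*|exp(-2*I*pi/3)|^2 + 1*|exp(2*I*pi/9)|^2 + 1*|exp(-8*I*pi/9)|^2]
  = (1/9)[(1) + (1) + (1) + (1) + (1) + (1) + (1) + (1) + (1)] = 9/9 = 1.
(Exp terms are combined using exp(i*s)*conj(exp(i*t)) = exp(i*(s-t)), and sums of them are collapsed using the identity that for every m > 1 the m distinct m-th roots of unity sum to 0, e.g. 1 + exp(2*I*pi/3) + exp(-2*I*pi/3) = 0.)
A character is irreducible iff <chi, chi> = 1, so this representation is irreducible.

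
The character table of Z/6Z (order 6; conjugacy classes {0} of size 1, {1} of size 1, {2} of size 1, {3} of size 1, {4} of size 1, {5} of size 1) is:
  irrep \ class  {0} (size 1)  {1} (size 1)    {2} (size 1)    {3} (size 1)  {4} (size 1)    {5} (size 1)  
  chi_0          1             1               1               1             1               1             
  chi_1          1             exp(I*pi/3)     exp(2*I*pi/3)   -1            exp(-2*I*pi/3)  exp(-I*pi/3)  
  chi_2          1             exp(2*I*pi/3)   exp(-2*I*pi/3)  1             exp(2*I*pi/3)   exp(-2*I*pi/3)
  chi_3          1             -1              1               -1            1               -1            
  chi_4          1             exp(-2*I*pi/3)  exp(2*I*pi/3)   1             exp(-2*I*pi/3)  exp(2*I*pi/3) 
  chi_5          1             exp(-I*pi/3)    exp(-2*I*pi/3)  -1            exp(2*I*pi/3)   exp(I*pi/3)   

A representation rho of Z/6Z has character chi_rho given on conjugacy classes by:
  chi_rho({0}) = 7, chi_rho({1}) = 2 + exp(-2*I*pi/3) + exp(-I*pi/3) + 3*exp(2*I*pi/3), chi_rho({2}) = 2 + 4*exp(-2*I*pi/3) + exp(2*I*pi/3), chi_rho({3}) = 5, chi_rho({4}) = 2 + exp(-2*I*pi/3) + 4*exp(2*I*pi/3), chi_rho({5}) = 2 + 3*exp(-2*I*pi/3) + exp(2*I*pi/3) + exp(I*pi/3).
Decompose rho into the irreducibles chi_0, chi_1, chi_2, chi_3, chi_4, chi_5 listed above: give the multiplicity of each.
Multiplicities: chi_0: 2, chi_1: 0, chi_2: 3, chi_3: 0, chi_4: 1, chi_5: 1.

Proof sketch: Use <chi_rho, chi> = (1/|G|) sum_C |C| * chi_rho(C) * conj(chi(C)) with |G| = 6 for each irreducible chi in the table:
  <chi_rho, chi_0> = (1/6)[1*(7)*conj(1) + 1*(2 + exp(-2*I*pi/3) + exp(-I*pi/3) + 3*exp(2*I*pi/3))*conj(1) + 1*(2 + 4*exp(-2*I*pi/3) + exp(2*I*pi/3))*conj(1) + 1*(5)*conj(1) + 1*(2 + exp(-2*I*pi/3) + 4*exp(2*I*pi/3))*conj(1) + 1*(2 + 3*exp(-2*I*pi/3) + exp(2*I*pi/3) + exp(I*pi/3))*conj(1)]
      = (1/6)[(7) + (2 + exp(-2*I*pi/3) + exp(-I*pi/3) + 3*exp(2*I*pi/3)) + (2 + 4*exp(-2*I*pi/3) + exp(2*I*pi/3)) + (5) + (2 + exp(-2*I*pi/3) + 4*exp(2*I*pi/3)) + (2 + 3*exp(-2*I*pi/3) + exp(2*I*pi/3) + exp(I*pi/3))] = 12/6 = 2
  <chi_rho, chi_1> = (1/6)[1*(7)*conj(1) + 1*(2 + exp(-2*I*pi/3) + exp(-I*pi/3) + 3*exp(2*I*pi/3))*conj(exp(I*pi/3)) + 1*(2 + 4*exp(-2*I*pi/3) + exp(2*I*pi/3))*conj(exp(2*I*pi/3)) + 1*(5)*conj(-1) + 1*(2 + exp(-2*I*pi/3) + 4*exp(2*I*pi/3))*conj(exp(-2*I*pi/3)) + 1*(2 + 3*exp(-2*I*pi/3) + exp(2*I*pi/3) + exp(I*pi/3))*conj(exp(-I*pi/3))]
      = (1/6)[(7) + (1) + (1 + 2*exp(-2*I*pi/3) + 4*exp(2*I*pi/3)) + (-5) + (1 + 4*exp(-2*I*pi/3) + 2*exp(2*I*pi/3)) + (1)] = 0/6 = 0
  <chi_rho, chi_2> = (1/6)[1*(7)*conj(1) + 1*(2 + exp(-2*I*pi/3) + exp(-I*pi/3) + 3*exp(2*I*pi/3))*conj(exp(2*I*pi/3)) + 1*(2 + 4*exp(-2*I*pi/3) + exp(2*I*pi/3))*conj(exp(-2*I*pi/3)) + 1*(5)*conj(1) + 1*(2 + exp(-2*I*pi/3) + 4*exp(2*I*pi/3))*conj(exp(2*I*pi/3)) + 1*(2 + 3*exp(-2*I*pi/3) + exp(2*I*pi/3) + exp(I*pi/3))*conj(exp(-2*I*pi/3))]
      = (1/6)[(7) + (2 + 2*exp(-2*I*pi/3) + exp(2*I*pi/3)) + (4 + exp(-2*I*pi/3) + 2*exp(2*I*pi/3)) + (5) + (4 + 2*exp(-2*I*pi/3) + exp(2*I*pi/3)) + (2 + exp(-2*I*pi/3) + 2*exp(2*I*pi/3))] = 18/6 = 3
  <chi_rho, chi_3> = (1/6)[1*(7)*conj(1) + 1*(2 + exp(-2*I*pi/3) + exp(-I*pi/3) + 3*exp(2*I*pi/3))*conj(-1) + 1*(2 + 4*exp(-2*I*pi/3) + exp(2*I*pi/3))*conj(1) + 1*(5)*conj(-1) + 1*(2 + exp(-2*I*pi/3) + 4*exp(2*I*pi/3))*conj(1) + 1*(2 + 3*exp(-2*I*pi/3) + exp(2*I*pi/3) + exp(I*pi/3))*conj(-1)]
      = (1/6)[(7) + (-2 - 3*exp(2*I*pi/3) - exp(-I*pi/3) - exp(-2*I*pi/3)) + (2 + 4*exp(-2*I*pi/3) + exp(2*I*pi/3)) + (-5) + (2 + exp(-2*I*pi/3) + 4*exp(2*I*pi/3)) + (-2 - exp(I*pi/3) - exp(2*I*pi/3) - 3*exp(-2*I*pi/3))] = 0/6 = 0
  <chi_rho, chi_4> = (1/6)[1*(7)*conj(1) + 1*(2 + exp(-2*I*pi/3) + exp(-I*pi/3) + 3*exp(2*I*pi/3))*conj(exp(-2*I*pi/3)) + 1*(2 + 4*exp(-2*I*pi/3) + exp(2*I*pi/3))*conj(exp(2*I*pi/3)) + 1*(5)*conj(1) + 1*(2 + exp(-2*I*pi/3) + 4*exp(2*I*pi/3))*conj(exp(-2*I*pi/3)) + 1*(2 + 3*exp(-2*I*pi/3) + exp(2*I*pi/3) + exp(I*pi/3))*conj(exp(2*I*pi/3))]
      = (1/6)[(7) + (-1) + (1 + 2*exp(-2*I*pi/3) + 4*exp(2*I*pi/3)) + (5) + (1 + 4*exp(-2*I*pi/3) + 2*exp(2*I*pi/3)) + (-1)] = 6/6 = 1
  <chi_rho, chi_5> = (1/6)[1*(7)*conj(1) + 1*(2 + exp(-2*I*pi/3) + exp(-I*pi/3) + 3*exp(2*I*pi/3))*conj(exp(-I*pi/3)) + 1*(2 + 4*exp(-2*I*pi/3) + exp(2*I*pi/3))*conj(exp(-2*I*pi/3)) + 1*(5)*conj(-1) + 1*(2 + exp(-2*I*pi/3) + 4*exp(2*I*pi/3))*conj(exp(2*I*pi/3)) + 1*(2 + 3*exp(-2*I*pi/3) + exp(2*I*pi/3) + exp(I*pi/3))*conj(exp(I*pi/3))]
      = (1/6)[(7) + (-2 + exp(-I*pi/3) + 2*exp(I*pi/3)) + (4 + exp(-2*I*pi/3) + 2*exp(2*I*pi/3)) + (-5) + (4 + 2*exp(-2*I*pi/3) + exp(2*I*pi/3)) + (-2 + 2*exp(-I*pi/3) + exp(I*pi/3))] = 6/6 = 1
(Exp terms are combined using exp(i*s)*conj(exp(i*t)) = exp(i*(s-t)), and sums of them are collapsed using the identity that for every m > 1 the m distinct m-th roots of unity sum to 0, e.g. 1 + exp(2*I*pi/3) + exp(-2*I*pi/3) = 0.)
Dimension check: dim(rho) = sum (mult * dim) = 2*1 + 0*1 + 3*1 + 0*1 + 1*1 + 1*1 = 7 = chi_rho(e) = 7.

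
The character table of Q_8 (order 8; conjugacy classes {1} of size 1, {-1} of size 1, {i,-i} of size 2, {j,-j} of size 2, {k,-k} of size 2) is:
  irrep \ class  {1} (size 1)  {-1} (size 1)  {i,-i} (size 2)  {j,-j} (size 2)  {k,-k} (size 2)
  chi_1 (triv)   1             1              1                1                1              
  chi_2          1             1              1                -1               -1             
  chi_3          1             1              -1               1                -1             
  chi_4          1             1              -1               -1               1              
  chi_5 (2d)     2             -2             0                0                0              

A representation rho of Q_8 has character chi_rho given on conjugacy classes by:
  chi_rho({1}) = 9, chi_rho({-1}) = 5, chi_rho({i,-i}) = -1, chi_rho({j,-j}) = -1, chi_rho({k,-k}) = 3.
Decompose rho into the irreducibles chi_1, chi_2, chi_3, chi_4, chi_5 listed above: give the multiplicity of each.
Multiplicities: chi_1: 2, chi_2: 1, chi_3: 1, chi_4: 3, chi_5: 1.

Solution. Use <chi_rho, chi> = (1/|G|) sum_C |C| * chi_rho(C) * conj(chi(C)) with |G| = 8 for each irreducible chi in the table:
  <chi_rho, chi_1> = (1/8)[1*(9)*conj(1) + 1*(5)*conj(1) + 2*(-1)*conj(1) + 2*(-1)*conj(1) + 2*(3)*conj(1)]
      = (1/8)[(9) + (5) + (-2) + (-2) + (6)] = 16/8 = 2
  <chi_rho, chi_2> = (1/8)[1*(9)*conj(1) + 1*(5)*conj(1) + 2*(-1)*conj(1) + 2*(-1)*conj(-1) + 2*(3)*conj(-1)]
      = (1/8)[(9) + (5) + (-2) + (2) + (-6)] = 8/8 = 1
  <chi_rho, chi_3> = (1/8)[1*(9)*conj(1) + 1*(5)*conj(1) + 2*(-1)*conj(-1) + 2*(-1)*conj(1) + 2*(3)*conj(-1)]
      = (1/8)[(9) + (5) + (2) + (-2) + (-6)] = 8/8 = 1
  <chi_rho, chi_4> = (1/8)[1*(9)*conj(1) + 1*(5)*conj(1) + 2*(-1)*conj(-1) + 2*(-1)*conj(-1) + 2*(3)*conj(1)]
      = (1/8)[(9) + (5) + (2) + (2) + (6)] = 24/8 = 3
  <chi_rho, chi_5> = (1/8)[1*(9)*conj(2) + 1*(5)*conj(-2) + 2*(-1)*conj(0) + 2*(-1)*conj(0) + 2*(3)*conj(0)]
      = (1/8)[(18) + (-10) + (0) + (0) + (0)] = 8/8 = 1
Dimension check: dim(rho) = sum (mult * dim) = 2*1 + 1*1 + 1*1 + 3*1 + 1*2 = 9 = chi_rho(e) = 9.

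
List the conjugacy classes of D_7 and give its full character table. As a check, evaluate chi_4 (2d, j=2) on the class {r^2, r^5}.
Conjugacy classes: {e} of size 1, {r^1, r^6} of size 2, {r^2, r^5} of size 2, {r^3, r^4} of size 2, {s, sr, ..., sr^6} of size 7.
Character table:
  irrep \ class              {e} (size 1)  {r^1, r^6} (size 2)  {r^2, r^5} (size 2)  {r^3, r^4} (size 2)  {s, sr, ..., sr^6} (size 7)
  chi_1 (triv)               1             1                    1                    1                    1                          
  chi_2 (sign: r->1, s->-1)  1             1                    1                    1                    -1                         
  chi_3 (2d, j=1)            2             2*cos(2*pi/7)        -2*cos(3*pi/7)       -2*cos(pi/7)         0                          
  chi_4 (2d, j=2)            2             -2*cos(3*pi/7)       -2*cos(pi/7)         2*cos(2*pi/7)        0                          
  chi_5 (2d, j=3)            2             -2*cos(pi/7)         2*cos(2*pi/7)        -2*cos(3*pi/7)       0                          

Spot check: chi_4 (2d, j=2) on {r^2, r^5} = -2*cos(pi/7).

Reasoning: D_7 has order 2*7 = 14 with 5 conjugacy classes, hence 5 irreducibles. Sum of squared dims 1 + 1 + 4 + 4 + 4 = 14 = |G|. Linear characters come from the abelianisation; the 2-dimensional irreps have character r^k -> 2*cos(2*pi*j*k/7), reflections -> 0.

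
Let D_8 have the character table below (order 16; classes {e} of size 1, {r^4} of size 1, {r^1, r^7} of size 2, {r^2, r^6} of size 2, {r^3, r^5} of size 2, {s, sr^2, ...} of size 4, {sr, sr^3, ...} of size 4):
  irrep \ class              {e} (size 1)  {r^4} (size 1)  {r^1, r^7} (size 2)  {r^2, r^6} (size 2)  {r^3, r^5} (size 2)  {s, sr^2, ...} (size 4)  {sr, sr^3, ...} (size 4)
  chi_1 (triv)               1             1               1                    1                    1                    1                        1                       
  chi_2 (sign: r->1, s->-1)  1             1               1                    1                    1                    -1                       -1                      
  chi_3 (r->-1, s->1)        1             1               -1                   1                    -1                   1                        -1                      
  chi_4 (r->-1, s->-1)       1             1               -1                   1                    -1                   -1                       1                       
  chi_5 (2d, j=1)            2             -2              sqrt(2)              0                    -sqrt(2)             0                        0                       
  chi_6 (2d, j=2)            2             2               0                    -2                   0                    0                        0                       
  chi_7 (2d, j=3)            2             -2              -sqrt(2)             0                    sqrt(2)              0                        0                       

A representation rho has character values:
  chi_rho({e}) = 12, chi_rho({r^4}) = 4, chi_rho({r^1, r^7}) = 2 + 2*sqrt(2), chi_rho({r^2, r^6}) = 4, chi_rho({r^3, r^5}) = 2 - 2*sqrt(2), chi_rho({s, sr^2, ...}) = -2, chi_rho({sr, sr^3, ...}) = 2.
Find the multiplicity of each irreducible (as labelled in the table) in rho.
Multiplicities: chi_1: 2, chi_2: 2, chi_3: 0, chi_4: 2, chi_5: 2, chi_6: 1, chi_7: 0.

Working: Use <chi_rho, chi> = (1/|G|) sum_C |C| * chi_rho(C) * conj(chi(C)) with |G| = 16 for each irreducible chi in the table:
  <chi_rho, chi_1> = (1/16)[1*(12)*conj(1) + 1*(4)*conj(1) + 2*(2 + 2*sqrt(2))*conj(1) + 2*(4)*conj(1) + 2*(2 - 2*sqrt(2))*conj(1) + 4*(-2)*conj(1) + 4*(2)*conj(1)]
      = (1/16)[(12) + (4) + (4 + 4*sqrt(2)) + (8) + (4 - 4*sqrt(2)) + (-8) + (8)] = 32/16 = 2
  <chi_rho, chi_2> = (1/16)[1*(12)*conj(1) + 1*(4)*conj(1) + 2*(2 + 2*sqrt(2))*conj(1) + 2*(4)*conj(1) + 2*(2 - 2*sqrt(2))*conj(1) + 4*(-2)*conj(-1) + 4*(2)*conj(-1)]
      = (1/16)[(12) + (4) + (4 + 4*sqrt(2)) + (8) + (4 - 4*sqrt(2)) + (8) + (-8)] = 32/16 = 2
  <chi_rho, chi_3> = (1/16)[1*(12)*conj(1) + 1*(4)*conj(1) + 2*(2 + 2*sqrt(2))*conj(-1) + 2*(4)*conj(1) + 2*(2 - 2*sqrt(2))*conj(-1) + 4*(-2)*conj(1) + 4*(2)*conj(-1)]
      = (1/16)[(12) + (4) + (-4*sqrt(2) - 4) + (8) + (-4 + 4*sqrt(2)) + (-8) + (-8)] = 0/16 = 0
  <chi_rho, chi_4> = (1/16)[1*(12)*conj(1) + 1*(4)*conj(1) + 2*(2 + 2*sqrt(2))*conj(-1) + 2*(4)*conj(1) + 2*(2 - 2*sqrt(2))*conj(-1) + 4*(-2)*conj(-1) + 4*(2)*conj(1)]
      = (1/16)[(12) + (4) + (-4*sqrt(2) - 4) + (8) + (-4 + 4*sqrt(2)) + (8) + (8)] = 32/16 = 2
  <chi_rho, chi_5> = (1/16)[1*(12)*conj(2) + 1*(4)*conj(-2) + 2*(2 + 2*sqrt(2))*conj(sqrt(2)) + 2*(4)*conj(0) + 2*(2 - 2*sqrt(2))*conj(-sqrt(2)) + 4*(-2)*conj(0) + 4*(2)*conj(0)]
      = (1/16)[(24) + (-8) + (4*sqrt(2) + 8) + (0) + (8 - 4*sqrt(2)) + (0) + (0)] = 32/16 = 2
  <chi_rho, chi_6> = (1/16)[1*(12)*conj(2) + 1*(4)*conj(2) + 2*(2 + 2*sqrt(2))*conj(0) + 2*(4)*conj(-2) + 2*(2 - 2*sqrt(2))*conj(0) + 4*(-2)*conj(0) + 4*(2)*conj(0)]
      = (1/16)[(24) + (8) + (0) + (-16) + (0) + (0) + (0)] = 16/16 = 1
  <chi_rho, chi_7> = (1/16)[1*(12)*conj(2) + 1*(4)*conj(-2) + 2*(2 + 2*sqrt(2))*conj(-sqrt(2)) + 2*(4)*conj(0) + 2*(2 - 2*sqrt(2))*conj(sqrt(2)) + 4*(-2)*conj(0) + 4*(2)*conj(0)]
      = (1/16)[(24) + (-8) + (-8 - 4*sqrt(2)) + (0) + (-8 + 4*sqrt(2)) + (0) + (0)] = 0/16 = 0
Dimension check: dim(rho) = sum (mult * dim) = 2*1 + 2*1 + 0*1 + 2*1 + 2*2 + 1*2 + 0*2 = 12 = chi_rho(e) = 12.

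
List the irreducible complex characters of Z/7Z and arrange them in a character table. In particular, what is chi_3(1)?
Character table of Z/7Z (irreps indexed chi_0,...,chi_6 with chi_k(m) = zeta_7^(k*m), zeta_7 = exp(2*pi*i/7)):
  irrep \ class  {0} (size 1)  {1} (size 1)    {2} (size 1)    {3} (size 1)    {4} (size 1)    {5} (size 1)    {6} (size 1)  
  chi_0          1             1               1               1               1               1               1             
  chi_1          1             exp(2*I*pi/7)   exp(4*I*pi/7)   exp(6*I*pi/7)   exp(-6*I*pi/7)  exp(-4*I*pi/7)  exp(-2*I*pi/7)
  chi_2          1             exp(4*I*pi/7)   exp(-6*I*pi/7)  exp(-2*I*pi/7)  exp(2*I*pi/7)   exp(6*I*pi/7)   exp(-4*I*pi/7)
  chi_3          1             exp(6*I*pi/7)   exp(-2*I*pi/7)  exp(4*I*pi/7)   exp(-4*I*pi/7)  exp(2*I*pi/7)   exp(-6*I*pi/7)
  chi_4          1             exp(-6*I*pi/7)  exp(2*I*pi/7)   exp(-4*I*pi/7)  exp(4*I*pi/7)   exp(-2*I*pi/7)  exp(6*I*pi/7) 
  chi_5          1             exp(-4*I*pi/7)  exp(6*I*pi/7)   exp(2*I*pi/7)   exp(-2*I*pi/7)  exp(-6*I*pi/7)  exp(4*I*pi/7) 
  chi_6          1             exp(-2*I*pi/7)  exp(-4*I*pi/7)  exp(-6*I*pi/7)  exp(6*I*pi/7)   exp(4*I*pi/7)   exp(2*I*pi/7) 

Spot check: chi_3(1) = zeta_7^(3*1) = zeta_7^3 = exp(6*I*pi/7).

Solution. Z/7Z is abelian, so all 7 irreducible complex representations are 1-dimensional. They are given by chi_k(m) = zeta_7^(k*m) for k = 0,...,6. Row orthogonality: sum_m chi_k(m) conj(chi_l(m)) = 7 * [k = l].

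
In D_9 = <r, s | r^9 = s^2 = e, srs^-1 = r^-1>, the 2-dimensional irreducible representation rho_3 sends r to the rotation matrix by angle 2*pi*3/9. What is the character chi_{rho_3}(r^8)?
chi_{rho_3}(r^8) = 2*cos(2*pi*3*8/9) = -1

Details: rho_3(r^8) is rotation by angle 2*pi*3*8/9, whose trace is 2*cos(2*pi*3*8/9) = -1.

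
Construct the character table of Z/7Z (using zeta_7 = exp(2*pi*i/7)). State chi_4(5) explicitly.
Character table of Z/7Z (irreps indexed chi_0,...,chi_6 with chi_k(m) = zeta_7^(k*m), zeta_7 = exp(2*pi*i/7)):
  irrep \ class  {0} (size 1)  {1} (size 1)    {2} (size 1)    {3} (size 1)    {4} (size 1)    {5} (size 1)    {6} (size 1)  
  chi_0          1             1               1               1               1               1               1             
  chi_1          1             exp(2*I*pi/7)   exp(4*I*pi/7)   exp(6*I*pi/7)   exp(-6*I*pi/7)  exp(-4*I*pi/7)  exp(-2*I*pi/7)
  chi_2          1             exp(4*I*pi/7)   exp(-6*I*pi/7)  exp(-2*I*pi/7)  exp(2*I*pi/7)   exp(6*I*pi/7)   exp(-4*I*pi/7)
  chi_3          1             exp(6*I*pi/7)   exp(-2*I*pi/7)  exp(4*I*pi/7)   exp(-4*I*pi/7)  exp(2*I*pi/7)   exp(-6*I*pi/7)
  chi_4          1             exp(-6*I*pi/7)  exp(2*I*pi/7)   exp(-4*I*pi/7)  exp(4*I*pi/7)   exp(-2*I*pi/7)  exp(6*I*pi/7) 
  chi_5          1             exp(-4*I*pi/7)  exp(6*I*pi/7)   exp(2*I*pi/7)   exp(-2*I*pi/7)  exp(-6*I*pi/7)  exp(4*I*pi/7) 
  chi_6          1             exp(-2*I*pi/7)  exp(-4*I*pi/7)  exp(-6*I*pi/7)  exp(6*I*pi/7)   exp(4*I*pi/7)   exp(2*I*pi/7) 

Spot check: chi_4(5) = zeta_7^(4*5) = zeta_7^20 = exp(-2*I*pi/7).

Justification: Z/7Z is abelian, so all 7 irreducible complex representations are 1-dimensional. They are given by chi_k(m) = zeta_7^(k*m) for k = 0,...,6. Row orthogonality: sum_m chi_k(m) conj(chi_l(m)) = 7 * [k = l].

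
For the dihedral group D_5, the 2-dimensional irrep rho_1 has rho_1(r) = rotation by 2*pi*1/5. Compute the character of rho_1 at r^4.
chi_{rho_1}(r^4) = 2*cos(2*pi*1*4/5) = -1/2 + sqrt(5)/2

Working: rho_1(r^4) is rotation by angle 2*pi*1*4/5, whose trace is 2*cos(2*pi*1*4/5) = -1/2 + sqrt(5)/2.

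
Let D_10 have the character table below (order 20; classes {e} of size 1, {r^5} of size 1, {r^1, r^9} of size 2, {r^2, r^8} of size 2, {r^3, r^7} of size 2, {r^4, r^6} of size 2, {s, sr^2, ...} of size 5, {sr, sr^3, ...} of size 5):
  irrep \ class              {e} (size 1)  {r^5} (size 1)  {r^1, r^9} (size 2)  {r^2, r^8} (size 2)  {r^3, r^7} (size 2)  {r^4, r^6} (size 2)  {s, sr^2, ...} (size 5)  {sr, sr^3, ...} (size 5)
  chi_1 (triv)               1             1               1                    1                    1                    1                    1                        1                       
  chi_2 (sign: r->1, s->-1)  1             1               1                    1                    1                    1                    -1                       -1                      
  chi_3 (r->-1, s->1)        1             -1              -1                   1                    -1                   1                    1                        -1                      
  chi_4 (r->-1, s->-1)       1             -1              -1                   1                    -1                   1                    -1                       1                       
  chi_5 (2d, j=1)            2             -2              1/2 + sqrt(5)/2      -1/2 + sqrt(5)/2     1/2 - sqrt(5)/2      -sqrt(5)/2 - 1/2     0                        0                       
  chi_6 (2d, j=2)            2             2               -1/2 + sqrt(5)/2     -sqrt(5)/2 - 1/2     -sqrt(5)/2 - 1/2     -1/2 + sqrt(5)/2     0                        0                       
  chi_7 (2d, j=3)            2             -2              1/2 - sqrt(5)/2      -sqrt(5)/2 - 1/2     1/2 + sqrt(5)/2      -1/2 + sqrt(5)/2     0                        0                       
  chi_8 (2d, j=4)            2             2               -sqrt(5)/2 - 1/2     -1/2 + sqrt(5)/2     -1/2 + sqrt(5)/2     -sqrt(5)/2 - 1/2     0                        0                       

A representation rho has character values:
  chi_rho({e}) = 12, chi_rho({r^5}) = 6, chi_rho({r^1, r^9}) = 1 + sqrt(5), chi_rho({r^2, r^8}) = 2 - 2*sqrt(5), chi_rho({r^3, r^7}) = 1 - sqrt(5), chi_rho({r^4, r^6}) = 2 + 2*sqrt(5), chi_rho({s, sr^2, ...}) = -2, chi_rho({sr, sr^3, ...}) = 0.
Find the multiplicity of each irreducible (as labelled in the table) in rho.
Multiplicities: chi_1: 1, chi_2: 2, chi_3: 0, chi_4: 1, chi_5: 0, chi_6: 3, chi_7: 1, chi_8: 0.

Derivation: Use <chi_rho, chi> = (1/|G|) sum_C |C| * chi_rho(C) * conj(chi(C)) with |G| = 20 for each irreducible chi in the table:
  <chi_rho, chi_1> = (1/20)[1*(12)*conj(1) + 1*(6)*conj(1) + 2*(1 + sqrt(5))*conj(1) + 2*(2 - 2*sqrt(5))*conj(1) + 2*(1 - sqrt(5))*conj(1) + 2*(2 + 2*sqrt(5))*conj(1) + 5*(-2)*conj(1) + 5*(0)*conj(1)]
      = (1/20)[(12) + (6) + (2 + 2*sqrt(5)) + (4 - 4*sqrt(5)) + (2 - 2*sqrt(5)) + (4 + 4*sqrt(5)) + (-10) + (0)] = 20/20 = 1
  <chi_rho, chi_2> = (1/20)[1*(12)*conj(1) + 1*(6)*conj(1) + 2*(1 + sqrt(5))*conj(1) + 2*(2 - 2*sqrt(5))*conj(1) + 2*(1 - sqrt(5))*conj(1) + 2*(2 + 2*sqrt(5))*conj(1) + 5*(-2)*conj(-1) + 5*(0)*conj(-1)]
      = (1/20)[(12) + (6) + (2 + 2*sqrt(5)) + (4 - 4*sqrt(5)) + (2 - 2*sqrt(5)) + (4 + 4*sqrt(5)) + (10) + (0)] = 40/20 = 2
  <chi_rho, chi_3> = (1/20)[1*(12)*conj(1) + 1*(6)*conj(-1) + 2*(1 + sqrt(5))*conj(-1) + 2*(2 - 2*sqrt(5))*conj(1) + 2*(1 - sqrt(5))*conj(-1) + 2*(2 + 2*sqrt(5))*conj(1) + 5*(-2)*conj(1) + 5*(0)*conj(-1)]
      = (1/20)[(12) + (-6) + (-2*sqrt(5) - 2) + (4 - 4*sqrt(5)) + (-2 + 2*sqrt(5)) + (4 + 4*sqrt(5)) + (-10) + (0)] = 0/20 = 0
  <chi_rho, chi_4> = (1/20)[1*(12)*conj(1) + 1*(6)*conj(-1) + 2*(1 + sqrt(5))*conj(-1) + 2*(2 - 2*sqrt(5))*conj(1) + 2*(1 - sqrt(5))*conj(-1) + 2*(2 + 2*sqrt(5))*conj(1) + 5*(-2)*conj(-1) + 5*(0)*conj(1)]
      = (1/20)[(12) + (-6) + (-2*sqrt(5) - 2) + (4 - 4*sqrt(5)) + (-2 + 2*sqrt(5)) + (4 + 4*sqrt(5)) + (10) + (0)] = 20/20 = 1
  <chi_rho, chi_5> = (1/20)[1*(12)*conj(2) + 1*(6)*conj(-2) + 2*(1 + sqrt(5))*conj(1/2 + sqrt(5)/2) + 2*(2 - 2*sqrt(5))*conj(-1/2 + sqrt(5)/2) + 2*(1 - sqrt(5))*conj(1/2 - sqrt(5)/2) + 2*(2 + 2*sqrt(5))*conj(-sqrt(5)/2 - 1/2) + 5*(-2)*conj(0) + 5*(0)*conj(0)]
      = (1/20)[(24) + (-12) + (2*sqrt(5) + 6) + (-12 + 4*sqrt(5)) + (6 - 2*sqrt(5)) + (-12 - 4*sqrt(5)) + (0) + (0)] = 0/20 = 0
  <chi_rho, chi_6> = (1/20)[1*(12)*conj(2) + 1*(6)*conj(2) + 2*(1 + sqrt(5))*conj(-1/2 + sqrt(5)/2) + 2*(2 - 2*sqrt(5))*conj(-sqrt(5)/2 - 1/2) + 2*(1 - sqrt(5))*conj(-sqrt(5)/2 - 1/2) + 2*(2 + 2*sqrt(5))*conj(-1/2 + sqrt(5)/2) + 5*(-2)*conj(0) + 5*(0)*conj(0)]
      = (1/20)[(24) + (12) + (4) + (8) + (4) + (8) + (0) + (0)] = 60/20 = 3
  <chi_rho, chi_7> = (1/20)[1*(12)*conj(2) + 1*(6)*conj(-2) + 2*(1 + sqrt(5))*conj(1/2 - sqrt(5)/2) + 2*(2 - 2*sqrt(5))*conj(-sqrt(5)/2 - 1/2) + 2*(1 - sqrt(5))*conj(1/2 + sqrt(5)/2) + 2*(2 + 2*sqrt(5))*conj(-1/2 + sqrt(5)/2) + 5*(-2)*conj(0) + 5*(0)*conj(0)]
      = (1/20)[(24) + (-12) + (-4) + (8) + (-4) + (8) + (0) + (0)] = 20/20 = 1
  <chi_rho, chi_8> = (1/20)[1*(12)*conj(2) + 1*(6)*conj(2) + 2*(1 + sqrt(5))*conj(-sqrt(5)/2 - 1/2) + 2*(2 - 2*sqrt(5))*conj(-1/2 + sqrt(5)/2) + 2*(1 - sqrt(5))*conj(-1/2 + sqrt(5)/2) + 2*(2 + 2*sqrt(5))*conj(-sqrt(5)/2 - 1/2) + 5*(-2)*conj(0) + 5*(0)*conj(0)]
      = (1/20)[(24) + (12) + (-6 - 2*sqrt(5)) + (-12 + 4*sqrt(5)) + (-6 + 2*sqrt(5)) + (-12 - 4*sqrt(5)) + (0) + (0)] = 0/20 = 0
Dimension check: dim(rho) = sum (mult * dim) = 1*1 + 2*1 + 0*1 + 1*1 + 0*2 + 3*2 + 1*2 + 0*2 = 12 = chi_rho(e) = 12.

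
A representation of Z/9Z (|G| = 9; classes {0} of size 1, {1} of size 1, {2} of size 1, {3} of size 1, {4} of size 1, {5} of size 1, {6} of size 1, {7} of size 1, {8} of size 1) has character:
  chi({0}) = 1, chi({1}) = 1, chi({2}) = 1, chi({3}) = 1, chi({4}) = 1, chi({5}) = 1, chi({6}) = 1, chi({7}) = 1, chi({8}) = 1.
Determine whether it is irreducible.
Irreducible: <chi, chi> = 1.

Argument: <chi, chi> = (1/|G|) sum_C |C| * |chi(C)|^2 = (1/9)[1*|1|^2 + 1*|1|^2 + 1*|1|^2 + 1*|1|^2 + 1*|1|^2 + 1*|1|^2 + 1*|1|^2 + 1*|1|^2 + 1*|1|^2]
  = (1/9)[(1) + (1) + (1) + (1) + (1) + (1) + (1) + (1) + (1)] = 9/9 = 1.
(Exp terms are combined using exp(i*s)*conj(exp(i*t)) = exp(i*(s-t)), and sums of them are collapsed using the identity that for every m > 1 the m distinct m-th roots of unity sum to 0, e.g. 1 + exp(2*I*pi/3) + exp(-2*I*pi/3) = 0.)
A character is irreducible iff <chi, chi> = 1, so this representation is irreducible.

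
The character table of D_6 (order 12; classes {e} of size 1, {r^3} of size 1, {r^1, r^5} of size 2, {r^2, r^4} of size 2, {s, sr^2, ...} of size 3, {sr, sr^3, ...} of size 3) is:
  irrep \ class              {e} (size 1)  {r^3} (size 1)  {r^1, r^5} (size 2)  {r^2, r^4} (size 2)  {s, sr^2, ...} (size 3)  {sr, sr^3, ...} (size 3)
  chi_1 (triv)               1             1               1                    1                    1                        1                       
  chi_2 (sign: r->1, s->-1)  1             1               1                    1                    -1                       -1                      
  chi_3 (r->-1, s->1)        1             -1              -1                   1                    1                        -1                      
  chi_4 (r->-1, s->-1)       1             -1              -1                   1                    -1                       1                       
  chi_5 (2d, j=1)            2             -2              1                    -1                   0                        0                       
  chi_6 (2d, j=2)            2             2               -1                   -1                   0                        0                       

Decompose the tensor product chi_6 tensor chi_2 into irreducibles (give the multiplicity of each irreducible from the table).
chi_6 tensor chi_2 = chi_6 (all other irreducibles have multiplicity 0).

Argument: The character of a tensor product is the pointwise product (chi_6 * chi_2)(C) = chi_6(C) * chi_2(C):
  {e}: (2)*(1), {r^3}: (2)*(1), {r^1, r^5}: (-1)*(1), {r^2, r^4}: (-1)*(1), {s, sr^2, ...}: (0)*(-1), {sr, sr^3, ...}: (0)*(-1)
so (chi_6 * chi_2) takes values
  {e} -> 2, {r^3} -> 2, {r^1, r^5} -> -1, {r^2, r^4} -> -1, {s, sr^2, ...} -> 0, {sr, sr^3, ...} -> 0.
Now take the inner product of this character with each irreducible chi from the table, <chi_6*chi_2, chi> = (1/12) sum_C |C| (chi_6*chi_2)(C) conj(chi(C)):
  <chi_6*chi_2, chi_1> = (1/12)[1*(2)*conj(1) + 1*(2)*conj(1) + 2*(-1)*conj(1) + 2*(-1)*conj(1) + 3*(0)*conj(1) + 3*(0)*conj(1)]
      = (1/12)[(2) + (2) + (-2) + (-2) + (0) + (0)] = 0/12 = 0
  <chi_6*chi_2, chi_2> = (1/12)[1*(2)*conj(1) + 1*(2)*conj(1) + 2*(-1)*conj(1) + 2*(-1)*conj(1) + 3*(0)*conj(-1) + 3*(0)*conj(-1)]
      = (1/12)[(2) + (2) + (-2) + (-2) + (0) + (0)] = 0/12 = 0
  <chi_6*chi_2, chi_3> = (1/12)[1*(2)*conj(1) + 1*(2)*conj(-1) + 2*(-1)*conj(-1) + 2*(-1)*conj(1) + 3*(0)*conj(1) + 3*(0)*conj(-1)]
      = (1/12)[(2) + (-2) + (2) + (-2) + (0) + (0)] = 0/12 = 0
  <chi_6*chi_2, chi_4> = (1/12)[1*(2)*conj(1) + 1*(2)*conj(-1) + 2*(-1)*conj(-1) + 2*(-1)*conj(1) + 3*(0)*conj(-1) + 3*(0)*conj(1)]
      = (1/12)[(2) + (-2) + (2) + (-2) + (0) + (0)] = 0/12 = 0
  <chi_6*chi_2, chi_5> = (1/12)[1*(2)*conj(2) + 1*(2)*conj(-2) + 2*(-1)*conj(1) + 2*(-1)*conj(-1) + 3*(0)*conj(0) + 3*(0)*conj(0)]
      = (1/12)[(4) + (-4) + (-2) + (2) + (0) + (0)] = 0/12 = 0
  <chi_6*chi_2, chi_6> = (1/12)[1*(2)*conj(2) + 1*(2)*conj(2) + 2*(-1)*conj(-1) + 2*(-1)*conj(-1) + 3*(0)*conj(0) + 3*(0)*conj(0)]
      = (1/12)[(4) + (4) + (2) + (2) + (0) + (0)] = 12/12 = 1
Hence the multiplicities are chi_6: 1. Dimension check: dim(chi_6)*dim(chi_2) = 2*1 = 2 and sum (mult * dim) = 1*2 = 2.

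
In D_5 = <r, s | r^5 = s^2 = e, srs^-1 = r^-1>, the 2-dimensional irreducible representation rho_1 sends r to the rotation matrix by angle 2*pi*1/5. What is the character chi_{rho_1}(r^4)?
chi_{rho_1}(r^4) = 2*cos(2*pi*1*4/5) = -1/2 + sqrt(5)/2

Proof sketch: rho_1(r^4) is rotation by angle 2*pi*1*4/5, whose trace is 2*cos(2*pi*1*4/5) = -1/2 + sqrt(5)/2.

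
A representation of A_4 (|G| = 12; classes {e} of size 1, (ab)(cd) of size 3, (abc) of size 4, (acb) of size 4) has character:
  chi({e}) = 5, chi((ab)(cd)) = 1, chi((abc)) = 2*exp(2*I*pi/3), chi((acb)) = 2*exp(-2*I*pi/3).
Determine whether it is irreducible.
Not irreducible (reducible): <chi, chi> = 5 > 1.

Argument: <chi, chi> = (1/|G|) sum_C |C| * |chi(C)|^2 = (1/12)[1*|5|^2 + 3*|1|^2 + 4*|2*exp(2*I*pi/3)|^2 + 4*|2*exp(-2*I*pi/3)|^2]
  = (1/12)[(25) + (3) + (16) + (16)] = 60/12 = 5.
(Exp terms are combined using exp(i*s)*conj(exp(i*t)) = exp(i*(s-t)), and sums of them are collapsed using the identity that for every m > 1 the m distinct m-th roots of unity sum to 0, e.g. 1 + exp(2*I*pi/3) + exp(-2*I*pi/3) = 0.)
A character is irreducible iff <chi, chi> = 1, so this representation is reducible.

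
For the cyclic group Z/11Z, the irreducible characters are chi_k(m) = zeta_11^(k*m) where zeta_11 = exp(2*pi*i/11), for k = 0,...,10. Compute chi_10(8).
chi_10(8) = zeta_11^80 = exp(6*I*pi/11)

Argument: chi_10(8) = zeta_11^(10*8) = zeta_11^80. Since zeta_11^11 = 1, this equals zeta_11^3 = exp(2*pi*i*3/11) = exp(6*I*pi/11).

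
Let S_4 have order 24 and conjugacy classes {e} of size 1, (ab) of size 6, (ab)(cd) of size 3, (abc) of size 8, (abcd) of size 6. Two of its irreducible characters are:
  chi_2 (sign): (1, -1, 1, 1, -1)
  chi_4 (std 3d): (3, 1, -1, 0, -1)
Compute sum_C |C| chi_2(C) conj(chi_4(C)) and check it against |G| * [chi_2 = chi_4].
Sum = 0; so <chi_2, chi_4> = 0 (distinct irreducibles are orthogonal).

Reasoning: Compute term by term over conjugacy classes (|C| * chi_2(C) * conj(chi_4(C))):
  1*(1)*conj(3) + 6*(-1)*conj(1) + 3*(1)*conj(-1) + 8*(1)*conj(0) + 6*(-1)*conj(-1)
  = (3) + (-6) + (-3) + (0) + (6)
  = 0.
Dividing by |G| = 24 gives 0/24 = 0, matching the row-orthogonality relation <chi_2, chi_4> = [chi_2 = chi_4].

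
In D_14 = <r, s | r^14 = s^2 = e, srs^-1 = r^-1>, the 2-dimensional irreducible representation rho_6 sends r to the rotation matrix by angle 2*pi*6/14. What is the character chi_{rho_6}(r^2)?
chi_{rho_6}(r^2) = 2*cos(2*pi*6*2/14) = 2*cos(2*pi/7)

Details: rho_6(r^2) is rotation by angle 2*pi*6*2/14, whose trace is 2*cos(2*pi*6*2/14) = 2*cos(2*pi/7).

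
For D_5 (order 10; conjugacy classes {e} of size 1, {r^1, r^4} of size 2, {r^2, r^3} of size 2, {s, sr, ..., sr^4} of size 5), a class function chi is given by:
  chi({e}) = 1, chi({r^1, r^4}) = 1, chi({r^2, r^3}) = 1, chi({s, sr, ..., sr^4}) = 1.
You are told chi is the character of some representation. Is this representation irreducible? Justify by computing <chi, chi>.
Irreducible: <chi, chi> = 1.

Reasoning: <chi, chi> = (1/|G|) sum_C |C| * |chi(C)|^2 = (1/10)[1*|1|^2 + 2*|1|^2 + 2*|1|^2 + 5*|1|^2]
  = (1/10)[(1) + (2) + (2) + (5)] = 10/10 = 1.
A character is irreducible iff <chi, chi> = 1, so this representation is irreducible.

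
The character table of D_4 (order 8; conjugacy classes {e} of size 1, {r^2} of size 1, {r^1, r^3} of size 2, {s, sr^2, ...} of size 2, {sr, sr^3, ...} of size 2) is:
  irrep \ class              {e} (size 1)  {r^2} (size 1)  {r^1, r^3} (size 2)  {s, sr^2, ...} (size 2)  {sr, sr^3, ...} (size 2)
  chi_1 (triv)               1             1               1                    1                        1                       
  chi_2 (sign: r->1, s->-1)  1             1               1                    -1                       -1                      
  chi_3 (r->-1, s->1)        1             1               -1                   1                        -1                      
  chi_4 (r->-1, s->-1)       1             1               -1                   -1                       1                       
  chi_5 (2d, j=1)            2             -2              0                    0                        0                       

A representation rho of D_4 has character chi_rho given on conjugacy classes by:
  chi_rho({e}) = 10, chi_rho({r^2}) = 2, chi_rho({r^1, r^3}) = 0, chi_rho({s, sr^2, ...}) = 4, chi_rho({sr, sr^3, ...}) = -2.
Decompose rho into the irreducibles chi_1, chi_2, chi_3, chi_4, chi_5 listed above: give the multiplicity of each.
Multiplicities: chi_1: 2, chi_2: 1, chi_3: 3, chi_4: 0, chi_5: 2.

Working: Use <chi_rho, chi> = (1/|G|) sum_C |C| * chi_rho(C) * conj(chi(C)) with |G| = 8 for each irreducible chi in the table:
  <chi_rho, chi_1> = (1/8)[1*(10)*conj(1) + 1*(2)*conj(1) + 2*(0)*conj(1) + 2*(4)*conj(1) + 2*(-2)*conj(1)]
      = (1/8)[(10) + (2) + (0) + (8) + (-4)] = 16/8 = 2
  <chi_rho, chi_2> = (1/8)[1*(10)*conj(1) + 1*(2)*conj(1) + 2*(0)*conj(1) + 2*(4)*conj(-1) + 2*(-2)*conj(-1)]
      = (1/8)[(10) + (2) + (0) + (-8) + (4)] = 8/8 = 1
  <chi_rho, chi_3> = (1/8)[1*(10)*conj(1) + 1*(2)*conj(1) + 2*(0)*conj(-1) + 2*(4)*conj(1) + 2*(-2)*conj(-1)]
      = (1/8)[(10) + (2) + (0) + (8) + (4)] = 24/8 = 3
  <chi_rho, chi_4> = (1/8)[1*(10)*conj(1) + 1*(2)*conj(1) + 2*(0)*conj(-1) + 2*(4)*conj(-1) + 2*(-2)*conj(1)]
      = (1/8)[(10) + (2) + (0) + (-8) + (-4)] = 0/8 = 0
  <chi_rho, chi_5> = (1/8)[1*(10)*conj(2) + 1*(2)*conj(-2) + 2*(0)*conj(0) + 2*(4)*conj(0) + 2*(-2)*conj(0)]
      = (1/8)[(20) + (-4) + (0) + (0) + (0)] = 16/8 = 2
Dimension check: dim(rho) = sum (mult * dim) = 2*1 + 1*1 + 3*1 + 0*1 + 2*2 = 10 = chi_rho(e) = 10.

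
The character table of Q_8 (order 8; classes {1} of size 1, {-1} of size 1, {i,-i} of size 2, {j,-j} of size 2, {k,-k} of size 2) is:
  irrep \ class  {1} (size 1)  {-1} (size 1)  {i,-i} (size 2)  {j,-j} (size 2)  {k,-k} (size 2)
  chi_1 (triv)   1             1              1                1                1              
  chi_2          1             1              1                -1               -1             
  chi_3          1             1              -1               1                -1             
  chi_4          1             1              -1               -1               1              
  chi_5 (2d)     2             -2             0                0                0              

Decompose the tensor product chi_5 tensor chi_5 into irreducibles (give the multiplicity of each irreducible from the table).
chi_5 tensor chi_5 = chi_1 + chi_2 + chi_3 + chi_4 (all other irreducibles have multiplicity 0).

Derivation: The character of a tensor product is the pointwise product (chi_5 * chi_5)(C) = chi_5(C) * chi_5(C):
  {1}: (2)*(2), {-1}: (-2)*(-2), {i,-i}: (0)*(0), {j,-j}: (0)*(0), {k,-k}: (0)*(0)
so (chi_5 * chi_5) takes values
  {1} -> 4, {-1} -> 4, {i,-i} -> 0, {j,-j} -> 0, {k,-k} -> 0.
Now take the inner product of this character with each irreducible chi from the table, <chi_5*chi_5, chi> = (1/8) sum_C |C| (chi_5*chi_5)(C) conj(chi(C)):
  <chi_5*chi_5, chi_1> = (1/8)[1*(4)*conj(1) + 1*(4)*conj(1) + 2*(0)*conj(1) + 2*(0)*conj(1) + 2*(0)*conj(1)]
      = (1/8)[(4) + (4) + (0) + (0) + (0)] = 8/8 = 1
  <chi_5*chi_5, chi_2> = (1/8)[1*(4)*conj(1) + 1*(4)*conj(1) + 2*(0)*conj(1) + 2*(0)*conj(-1) + 2*(0)*conj(-1)]
      = (1/8)[(4) + (4) + (0) + (0) + (0)] = 8/8 = 1
  <chi_5*chi_5, chi_3> = (1/8)[1*(4)*conj(1) + 1*(4)*conj(1) + 2*(0)*conj(-1) + 2*(0)*conj(1) + 2*(0)*conj(-1)]
      = (1/8)[(4) + (4) + (0) + (0) + (0)] = 8/8 = 1
  <chi_5*chi_5, chi_4> = (1/8)[1*(4)*conj(1) + 1*(4)*conj(1) + 2*(0)*conj(-1) + 2*(0)*conj(-1) + 2*(0)*conj(1)]
      = (1/8)[(4) + (4) + (0) + (0) + (0)] = 8/8 = 1
  <chi_5*chi_5, chi_5> = (1/8)[1*(4)*conj(2) + 1*(4)*conj(-2) + 2*(0)*conj(0) + 2*(0)*conj(0) + 2*(0)*conj(0)]
      = (1/8)[(8) + (-8) + (0) + (0) + (0)] = 0/8 = 0
Hence the multiplicities are chi_1: 1, chi_2: 1, chi_3: 1, chi_4: 1. Dimension check: dim(chi_5)*dim(chi_5) = 2*2 = 4 and sum (mult * dim) = 1*1 + 1*1 + 1*1 + 1*1 = 4.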